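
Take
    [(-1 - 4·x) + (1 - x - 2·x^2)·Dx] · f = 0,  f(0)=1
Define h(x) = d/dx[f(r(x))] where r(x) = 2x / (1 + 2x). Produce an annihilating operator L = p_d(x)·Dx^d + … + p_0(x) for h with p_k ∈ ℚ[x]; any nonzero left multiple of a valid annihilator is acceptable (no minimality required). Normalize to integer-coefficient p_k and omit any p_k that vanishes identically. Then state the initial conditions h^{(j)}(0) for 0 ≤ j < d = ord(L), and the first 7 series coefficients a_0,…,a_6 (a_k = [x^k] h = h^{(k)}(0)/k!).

f: a_k = 1, 1, 3, 5, 11, 21, 43, …
Substitute x→r, Dx→(1/r')Dx; clear ⇒ L₀.
h₀' ⇒ L via d/dx closure of L₀.
L = (8 + 48·x + 288·x^2 + 320·x^3) + (-1 - 14·x - 36·x^2 + 56·x^3 + 160·x^4)·Dx  (order 1).
h: a_k = 2, 16, 0, 256, -640, 4608, -17920, …
ICs: h(0) = 2.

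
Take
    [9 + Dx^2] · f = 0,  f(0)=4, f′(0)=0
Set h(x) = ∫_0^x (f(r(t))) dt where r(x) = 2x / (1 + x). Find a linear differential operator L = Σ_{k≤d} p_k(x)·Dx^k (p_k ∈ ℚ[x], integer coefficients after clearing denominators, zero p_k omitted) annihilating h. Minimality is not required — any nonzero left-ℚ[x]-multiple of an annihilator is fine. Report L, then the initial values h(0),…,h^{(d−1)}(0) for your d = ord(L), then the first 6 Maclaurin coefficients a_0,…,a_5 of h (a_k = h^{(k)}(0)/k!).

L = 36·Dx + (2 + 6·x + 6·x^2 + 2·x^3)·Dx^2 + (1 + 4·x + 6·x^2 + 4·x^3 + x^4)·Dx^3  (order 3).
h: a_k = 0, 4, 0, -24, 36, 0, …
ICs: h(0) = 0, h′(0) = 4, h′′(0) = 0.

f: a_k = 4, 0, -18, 0, 27/2, 0, …
Change of var in L_f (x↦r) gives L₀.
h=∫h₀ ⇒ L = L₀·Dx.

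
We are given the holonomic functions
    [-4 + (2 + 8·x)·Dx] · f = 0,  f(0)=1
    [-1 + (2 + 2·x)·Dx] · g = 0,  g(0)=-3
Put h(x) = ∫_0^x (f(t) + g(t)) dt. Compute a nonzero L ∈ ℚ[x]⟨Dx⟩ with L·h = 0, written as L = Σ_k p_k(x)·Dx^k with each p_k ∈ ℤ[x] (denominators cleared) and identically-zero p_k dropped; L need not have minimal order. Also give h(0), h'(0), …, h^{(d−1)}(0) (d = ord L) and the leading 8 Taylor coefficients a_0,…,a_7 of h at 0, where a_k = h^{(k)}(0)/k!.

f: a_k = 1, 2, -2, 4, -10, 28, -84, 264, …
g: a_k = -3, -3/2, 3/8, -3/16, 15/128, -21/256, 63/1024, -99/2048, …
h₀=f+g: left-lcm gives L₀, ord ≤ 2.
h=∫h₀ ⇒ L = L₀·Dx.
L = -2·Dx + (5 + 8·x)·Dx^2 + (2 + 10·x + 8·x^2)·Dx^3  (order 3).
h: a_k = 0, -2, 1/4, -13/24, 61/64, -253/128, 7147/1536, -12279/1024, …
ICs: h(0) = 0, h′(0) = -2, h′′(0) = 1/2.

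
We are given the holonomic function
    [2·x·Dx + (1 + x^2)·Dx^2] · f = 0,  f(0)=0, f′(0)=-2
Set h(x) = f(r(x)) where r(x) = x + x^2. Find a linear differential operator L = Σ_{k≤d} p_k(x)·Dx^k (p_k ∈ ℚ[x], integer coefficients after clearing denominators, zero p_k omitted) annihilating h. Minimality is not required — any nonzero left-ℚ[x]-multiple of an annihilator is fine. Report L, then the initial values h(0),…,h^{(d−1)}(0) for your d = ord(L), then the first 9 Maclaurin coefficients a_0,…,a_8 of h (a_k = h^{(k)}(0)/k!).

f: a_k = 0, -2, 0, 2/3, 0, -2/5, 0, 2/7, 0, …
h₀=f(r): pull back L_f along r ⇒ L₀.
L = (-2 + 2·x + 8·x^2 + 12·x^3 + 6·x^4)·Dx + (1 + 2·x + x^2 + 4·x^3 + 5·x^4 + 2·x^5)·Dx^2  (order 2).
h: a_k = 0, -2, -2, 2/3, 2, 8/5, -4/3, -26/7, -2, …
ICs: h(0) = 0, h′(0) = -2.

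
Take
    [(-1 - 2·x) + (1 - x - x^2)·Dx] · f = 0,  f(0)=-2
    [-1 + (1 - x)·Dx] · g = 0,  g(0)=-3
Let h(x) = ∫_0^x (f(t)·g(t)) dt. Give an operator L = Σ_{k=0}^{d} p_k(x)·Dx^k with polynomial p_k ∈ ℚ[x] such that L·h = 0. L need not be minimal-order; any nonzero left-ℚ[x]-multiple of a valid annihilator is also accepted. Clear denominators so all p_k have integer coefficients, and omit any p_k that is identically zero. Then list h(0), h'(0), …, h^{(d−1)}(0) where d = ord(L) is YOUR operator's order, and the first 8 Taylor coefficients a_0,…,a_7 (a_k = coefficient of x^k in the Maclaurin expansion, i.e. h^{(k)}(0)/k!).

L = (-2 + 3·x^2)·Dx + (1 - 2·x + x^3)·Dx^2  (order 2).
h: a_k = 0, 6, 6, 8, 21/2, 72/5, 20, 198/7, …
ICs: h(0) = 0, h′(0) = 6.

f: a_k = -2, -2, -4, -6, -10, -16, -26, -42, …
g: a_k = -3, -3, -3, -3, -3, -3, -3, -3, …
f·g: L₀ = L_f ⊗_s L_g, ord ≤ 1·1.
∫: right-multiply L₀ by Dx.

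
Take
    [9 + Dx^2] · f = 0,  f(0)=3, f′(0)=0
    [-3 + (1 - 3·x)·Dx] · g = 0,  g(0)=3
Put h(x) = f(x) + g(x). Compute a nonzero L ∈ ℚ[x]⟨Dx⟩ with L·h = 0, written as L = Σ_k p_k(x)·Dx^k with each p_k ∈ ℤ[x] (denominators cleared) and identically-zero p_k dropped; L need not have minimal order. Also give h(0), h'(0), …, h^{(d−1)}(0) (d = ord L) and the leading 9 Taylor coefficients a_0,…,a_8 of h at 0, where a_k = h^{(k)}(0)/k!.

L = (-63 + 54·x - 81·x^2) + (9 - 45·x + 81·x^2 - 81·x^3)·Dx + (-7 + 6·x - 9·x^2)·Dx^2 + (1 - 5·x + 9·x^2 - 9·x^3)·Dx^3  (order 3).
h: a_k = 6, 9, 27/2, 81, 2025/8, 729, 174717/80, 6561, 88182027/4480, …
ICs: h(0) = 6, h′(0) = 9, h′′(0) = 27.

f: a_k = 3, 0, -27/2, 0, 81/8, 0, -243/80, 0, 2187/4480, …
g: a_k = 3, 9, 27, 81, 243, 729, 2187, 6561, 19683, …
Weyl lclm of L_f,L_g ⇒ L₀ (ord ≤ 3).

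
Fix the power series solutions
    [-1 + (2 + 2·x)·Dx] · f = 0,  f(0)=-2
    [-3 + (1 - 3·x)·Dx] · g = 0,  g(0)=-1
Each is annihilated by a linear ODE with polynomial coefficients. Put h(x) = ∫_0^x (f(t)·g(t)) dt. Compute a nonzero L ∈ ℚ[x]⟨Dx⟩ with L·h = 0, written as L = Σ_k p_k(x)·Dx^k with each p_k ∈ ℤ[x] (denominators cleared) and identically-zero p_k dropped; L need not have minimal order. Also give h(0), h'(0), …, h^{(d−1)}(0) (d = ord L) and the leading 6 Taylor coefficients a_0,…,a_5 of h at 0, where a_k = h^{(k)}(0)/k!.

L = (7 + 3·x)·Dx + (-2 + 4·x + 6·x^2)·Dx^2  (order 2).
h: a_k = 0, 2, 7/2, 83/12, 499/32, 11971/320, …
ICs: h(0) = 0, h′(0) = 2.

f: a_k = -2, -1, 1/4, -1/8, 5/64, -7/128, …
g: a_k = -1, -3, -9, -27, -81, -243, …
f·g: L₀ = L_f ⊗_s L_g, ord ≤ 1·1.
∫: right-multiply L₀ by Dx.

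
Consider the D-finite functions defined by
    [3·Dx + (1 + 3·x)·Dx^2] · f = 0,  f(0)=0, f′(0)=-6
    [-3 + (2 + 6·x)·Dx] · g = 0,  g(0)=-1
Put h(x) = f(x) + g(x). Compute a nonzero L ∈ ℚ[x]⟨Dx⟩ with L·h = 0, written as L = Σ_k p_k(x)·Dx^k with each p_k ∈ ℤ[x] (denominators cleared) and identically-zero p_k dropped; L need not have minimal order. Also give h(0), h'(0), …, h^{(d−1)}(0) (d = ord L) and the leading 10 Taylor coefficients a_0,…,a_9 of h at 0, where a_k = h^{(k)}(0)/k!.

f: a_k = 0, -6, 9, -18, 81/2, -486/5, 243, -4374/7, 6561/4, -4374, …
g: a_k = -1, -3/2, 9/8, -27/16, 405/128, -1701/256, 15309/1024, -72171/2048, 2814669/32768, -14073345/65536, …
h₀=f+g: left-lcm gives L₀, ord ≤ 3.
L = 9·Dx + (15 + 45·x)·Dx^2 + (2 + 12·x + 18·x^2)·Dx^3  (order 3).
h: a_k = -1, -15/2, 81/8, -315/16, 5589/128, -132921/1280, 264141/1024, -9463149/14336, 56562381/32768, -300727809/65536, …
ICs: h(0) = -1, h′(0) = -15/2, h′′(0) = 81/4.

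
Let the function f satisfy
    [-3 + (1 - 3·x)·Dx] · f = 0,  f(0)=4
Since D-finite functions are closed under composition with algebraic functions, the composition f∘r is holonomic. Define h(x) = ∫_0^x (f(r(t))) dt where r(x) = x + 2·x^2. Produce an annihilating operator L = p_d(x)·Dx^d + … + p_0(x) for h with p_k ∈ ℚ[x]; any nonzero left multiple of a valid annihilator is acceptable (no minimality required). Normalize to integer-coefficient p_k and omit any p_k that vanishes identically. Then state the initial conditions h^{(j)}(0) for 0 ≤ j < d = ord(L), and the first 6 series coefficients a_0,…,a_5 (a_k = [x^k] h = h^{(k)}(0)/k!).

L = (3 + 12·x)·Dx + (-1 + 3·x + 6·x^2)·Dx^2  (order 2).
h: a_k = 0, 4, 6, 20, 63, 1116/5, …
ICs: h(0) = 0, h′(0) = 4.

f: a_k = 4, 12, 36, 108, 324, 972, …
Change of var in L_f (x↦r) gives L₀.
h=∫h₀ ⇒ L = L₀·Dx.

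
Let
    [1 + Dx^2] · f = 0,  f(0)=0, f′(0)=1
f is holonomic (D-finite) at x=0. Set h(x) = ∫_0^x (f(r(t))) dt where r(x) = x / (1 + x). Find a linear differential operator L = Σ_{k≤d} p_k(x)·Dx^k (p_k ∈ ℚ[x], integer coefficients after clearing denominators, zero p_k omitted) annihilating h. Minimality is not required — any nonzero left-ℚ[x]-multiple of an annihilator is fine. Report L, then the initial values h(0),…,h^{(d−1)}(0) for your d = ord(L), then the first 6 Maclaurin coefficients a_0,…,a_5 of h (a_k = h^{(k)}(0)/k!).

f: a_k = 0, 1, 0, -1/6, 0, 1/120, …
Substitute x→r, Dx→(1/r')Dx; clear ⇒ L₀.
h=∫h₀ ⇒ L = L₀·Dx.
L = Dx + (2 + 6·x + 6·x^2 + 2·x^3)·Dx^2 + (1 + 4·x + 6·x^2 + 4·x^3 + x^4)·Dx^3  (order 3).
h: a_k = 0, 0, 1/2, -1/3, 5/24, -1/10, …
ICs: h(0) = 0, h′(0) = 0, h′′(0) = 1.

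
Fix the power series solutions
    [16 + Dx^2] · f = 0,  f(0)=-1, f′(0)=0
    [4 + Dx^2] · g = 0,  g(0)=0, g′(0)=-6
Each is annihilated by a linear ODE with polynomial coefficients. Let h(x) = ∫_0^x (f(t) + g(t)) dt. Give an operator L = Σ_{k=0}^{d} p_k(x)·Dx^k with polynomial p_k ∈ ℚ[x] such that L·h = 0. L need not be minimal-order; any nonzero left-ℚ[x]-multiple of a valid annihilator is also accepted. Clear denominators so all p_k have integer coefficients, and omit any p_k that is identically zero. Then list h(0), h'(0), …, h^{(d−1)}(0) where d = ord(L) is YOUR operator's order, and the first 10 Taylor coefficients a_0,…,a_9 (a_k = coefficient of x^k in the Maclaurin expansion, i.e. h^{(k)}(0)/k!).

f: a_k = -1, 0, 8, 0, -32/3, 0, 256/45, 0, -512/315, 0, …
g: a_k = 0, -6, 0, 4, 0, -4/5, 0, 8/105, 0, -4/945, …
h₀=f+g: left-lcm gives L₀, ord ≤ 4.
h=∫₀ˣh₀: take L = L₀·Dx.
L = 64·Dx + 20·Dx^3 + Dx^5  (order 5).
h: a_k = 0, -1, -3, 8/3, 1, -32/15, -2/15, 256/315, 1/105, -512/2835, …
ICs: h(0) = 0, h′(0) = -1, h′′(0) = -6, h′′′(0) = 16, h′′′′(0) = 24.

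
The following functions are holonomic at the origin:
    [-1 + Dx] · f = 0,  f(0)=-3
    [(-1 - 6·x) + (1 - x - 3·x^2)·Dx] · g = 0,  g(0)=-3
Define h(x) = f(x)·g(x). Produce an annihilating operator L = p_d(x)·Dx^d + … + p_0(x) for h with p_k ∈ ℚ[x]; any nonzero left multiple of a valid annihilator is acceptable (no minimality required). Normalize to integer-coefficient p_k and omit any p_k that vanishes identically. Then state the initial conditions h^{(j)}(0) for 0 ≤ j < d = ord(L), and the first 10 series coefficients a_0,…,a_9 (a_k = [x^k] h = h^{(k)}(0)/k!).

f: a_k = -3, -3, -3/2, -1/2, -1/8, -1/40, -1/240, -1/1680, -1/13440, -1/120960, …
g: a_k = -3, -3, -12, -21, -57, -120, -291, -651, -1524, -3477, …
L₀ := L_f ⊗_s L_g (sym. prod.), ord ≤ 1.
L = (2 + 5·x - 3·x^2) + (-1 + x + 3·x^2)·Dx  (order 1).
h: a_k = 9, 18, 99/2, 105, 2031/8, 11379/20, 106447/80, 850483/280, 6298165/896, 325413041/20160, …
ICs: h(0) = 9.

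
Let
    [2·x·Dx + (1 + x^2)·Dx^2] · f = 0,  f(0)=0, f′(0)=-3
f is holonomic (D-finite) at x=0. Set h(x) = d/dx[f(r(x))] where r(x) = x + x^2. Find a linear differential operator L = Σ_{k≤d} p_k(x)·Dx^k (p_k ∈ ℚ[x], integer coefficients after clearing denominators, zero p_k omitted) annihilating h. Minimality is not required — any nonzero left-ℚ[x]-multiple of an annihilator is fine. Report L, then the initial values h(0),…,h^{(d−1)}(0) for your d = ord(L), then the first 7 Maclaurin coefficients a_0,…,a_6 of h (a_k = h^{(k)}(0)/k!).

f: a_k = 0, -3, 0, 1, 0, -3/5, 0, …
h₀=f(r): pull back L_f along r ⇒ L₀.
h=h₀': d/dx-closure on L₀ ⇒ L.
L = (-2 + 2·x + 8·x^2 + 12·x^3 + 6·x^4) + (1 + 2·x + x^2 + 4·x^3 + 5·x^4 + 2·x^5)·Dx  (order 1).
h: a_k = -3, -6, 3, 12, 12, -12, -39, …
ICs: h(0) = -3.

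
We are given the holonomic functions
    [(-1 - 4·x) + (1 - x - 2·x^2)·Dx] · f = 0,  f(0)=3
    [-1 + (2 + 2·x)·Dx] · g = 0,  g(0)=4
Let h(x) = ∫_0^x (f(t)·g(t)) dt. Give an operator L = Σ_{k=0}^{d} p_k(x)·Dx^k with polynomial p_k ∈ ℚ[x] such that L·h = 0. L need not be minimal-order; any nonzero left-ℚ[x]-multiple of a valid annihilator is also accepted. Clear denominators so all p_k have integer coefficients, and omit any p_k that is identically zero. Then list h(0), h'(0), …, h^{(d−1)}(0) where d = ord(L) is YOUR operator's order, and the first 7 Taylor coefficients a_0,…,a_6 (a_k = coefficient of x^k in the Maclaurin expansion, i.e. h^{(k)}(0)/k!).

L = (3 + 6·x)·Dx + (-2 + 2·x + 4·x^2)·Dx^2  (order 2).
h: a_k = 0, 12, 9, 27/2, 309/16, 5049/160, 6669/128, …
ICs: h(0) = 0, h′(0) = 12.

f: a_k = 3, 3, 9, 15, 33, 63, 129, …
g: a_k = 4, 2, -1/2, 1/4, -5/32, 7/64, -21/256, …
L₀ := L_f ⊗_s L_g (sym. prod.), ord ≤ 1.
∫: right-multiply L₀ by Dx.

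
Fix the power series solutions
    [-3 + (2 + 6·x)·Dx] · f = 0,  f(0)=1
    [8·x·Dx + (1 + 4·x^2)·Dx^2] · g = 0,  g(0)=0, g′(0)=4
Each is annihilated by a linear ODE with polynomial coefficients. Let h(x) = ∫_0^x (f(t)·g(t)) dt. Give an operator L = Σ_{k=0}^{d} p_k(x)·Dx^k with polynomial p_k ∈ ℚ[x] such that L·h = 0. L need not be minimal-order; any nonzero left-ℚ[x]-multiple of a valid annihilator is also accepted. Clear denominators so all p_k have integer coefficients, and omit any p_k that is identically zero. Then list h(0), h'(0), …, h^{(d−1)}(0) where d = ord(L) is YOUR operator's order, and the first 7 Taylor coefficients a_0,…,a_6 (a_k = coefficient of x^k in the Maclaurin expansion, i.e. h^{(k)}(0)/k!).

L = (27 - 48·x - 36·x^2)·Dx + (-12 - 4·x + 144·x^2 + 144·x^3)·Dx^2 + (4 + 24·x + 52·x^2 + 96·x^3 + 144·x^4)·Dx^3  (order 3).
h: a_k = 0, 0, 2, 2, -59/24, -1/4, 983/960, …
ICs: h(0) = 0, h′(0) = 0, h′′(0) = 4.

f: a_k = 1, 3/2, -9/8, 27/16, -405/128, 1701/256, -15309/1024, …
g: a_k = 0, 4, 0, -16/3, 0, 64/5, 0, …
Sym-product of L_f,L_g gives L₀ (≤ ord 2).
∫: right-multiply L₀ by Dx.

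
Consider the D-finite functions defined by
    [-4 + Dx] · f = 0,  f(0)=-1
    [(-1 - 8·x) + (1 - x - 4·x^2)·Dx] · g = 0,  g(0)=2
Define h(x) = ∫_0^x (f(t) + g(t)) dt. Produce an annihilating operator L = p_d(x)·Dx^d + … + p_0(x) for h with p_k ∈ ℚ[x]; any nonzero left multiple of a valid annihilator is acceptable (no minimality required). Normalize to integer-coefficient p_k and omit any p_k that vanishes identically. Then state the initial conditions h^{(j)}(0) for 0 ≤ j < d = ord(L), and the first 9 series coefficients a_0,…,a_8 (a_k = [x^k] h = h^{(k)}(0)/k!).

L = (24 - 16·x + 576·x^2 + 512·x^3)·Dx + (6 - 56·x - 208·x^2 + 128·x^3 + 256·x^4)·Dx^2 + (-3 + 15·x + 16·x^2 - 64·x^3 - 64·x^4)·Dx^3  (order 3).
h: a_k = 0, 1, -1, 2/3, 11/6, 142/15, 911/45, 16034/315, 138403/1260, …
ICs: h(0) = 0, h′(0) = 1, h′′(0) = -2.

f: a_k = -1, -4, -8, -32/3, -32/3, -128/15, -256/45, -1024/315, -512/315, …
g: a_k = 2, 2, 10, 18, 58, 130, 362, 882, 2330, …
Weyl lclm of L_f,L_g ⇒ L₀ (ord ≤ 2).
h=∫h₀ ⇒ L = L₀·Dx.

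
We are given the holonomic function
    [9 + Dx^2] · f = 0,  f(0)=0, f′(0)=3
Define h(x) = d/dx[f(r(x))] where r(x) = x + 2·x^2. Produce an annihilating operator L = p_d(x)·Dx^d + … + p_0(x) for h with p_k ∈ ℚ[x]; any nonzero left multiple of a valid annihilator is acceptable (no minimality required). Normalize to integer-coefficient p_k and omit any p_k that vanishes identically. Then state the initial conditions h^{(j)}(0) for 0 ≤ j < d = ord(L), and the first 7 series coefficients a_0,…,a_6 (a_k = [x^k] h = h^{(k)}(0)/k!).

L = (57 + 144·x + 864·x^2 + 2304·x^3 + 2304·x^4) + (-12 - 48·x)·Dx + (1 + 8·x + 16·x^2)·Dx^2  (order 2).
h: a_k = 3, 12, -27/2, -108, -2079/8, -189/2, 45117/80, …
ICs: h(0) = 3, h′(0) = 12.

f: a_k = 0, 3, 0, -9/2, 0, 81/40, 0, …
Substitute x→r, Dx→(1/r')Dx; clear ⇒ L₀.
h=h₀': d/dx-closure on L₀ ⇒ L.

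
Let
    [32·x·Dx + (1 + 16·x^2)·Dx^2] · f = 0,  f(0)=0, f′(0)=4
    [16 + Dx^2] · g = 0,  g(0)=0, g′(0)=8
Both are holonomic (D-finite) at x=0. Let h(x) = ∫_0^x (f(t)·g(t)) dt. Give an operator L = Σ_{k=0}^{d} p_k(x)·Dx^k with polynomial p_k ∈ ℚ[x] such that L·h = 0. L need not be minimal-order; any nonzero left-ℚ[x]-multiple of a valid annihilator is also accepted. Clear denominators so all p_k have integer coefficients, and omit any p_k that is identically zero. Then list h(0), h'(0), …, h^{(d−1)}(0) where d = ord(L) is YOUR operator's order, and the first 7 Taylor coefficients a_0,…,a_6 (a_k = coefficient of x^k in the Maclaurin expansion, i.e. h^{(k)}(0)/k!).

L = (1280 + 53248·x^2 + 360448·x^4 + 2097152·x^6 + 8388608·x^8)·Dx + (1536·x + 40960·x^3 + 393216·x^5 + 2097152·x^7)·Dx^2 + (96 + 4096·x^2 + 36864·x^4 + 262144·x^6 + 1048576·x^8)·Dx^3 + (96·x + 2560·x^3 + 24576·x^5 + 131072·x^7)·Dx^4 + (1 + 48·x^2 + 896·x^4 + 8192·x^6 + 32768·x^8)·Dx^5  (order 5).
h: a_k = 0, 0, 0, 32/3, 0, -256/5, 0, …
ICs: h(0) = 0, h′(0) = 0, h′′(0) = 0, h′′′(0) = 64, h′′′′(0) = 0.

f: a_k = 0, 4, 0, -64/3, 0, 1024/5, 0, …
g: a_k = 0, 8, 0, -64/3, 0, 256/15, 0, …
Product ⇒ symmetric product L₀, ord ≤ 4.
Integrate: L := L₀·Dx.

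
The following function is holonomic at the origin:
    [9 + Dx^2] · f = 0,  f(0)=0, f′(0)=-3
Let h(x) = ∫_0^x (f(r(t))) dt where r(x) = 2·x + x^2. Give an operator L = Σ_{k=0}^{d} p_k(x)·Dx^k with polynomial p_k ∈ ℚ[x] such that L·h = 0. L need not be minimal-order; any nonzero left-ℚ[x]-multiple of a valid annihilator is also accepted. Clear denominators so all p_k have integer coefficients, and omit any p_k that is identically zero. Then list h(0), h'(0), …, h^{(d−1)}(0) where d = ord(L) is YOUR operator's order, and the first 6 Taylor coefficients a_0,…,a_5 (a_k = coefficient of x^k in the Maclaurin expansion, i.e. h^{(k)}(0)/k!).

L = (36 + 108·x + 108·x^2 + 36·x^3)·Dx - Dx^2 + (1 + x)·Dx^3  (order 3).
h: a_k = 0, 0, -3, -1, 9, 54/5, …
ICs: h(0) = 0, h′(0) = 0, h′′(0) = -6.

f: a_k = 0, -3, 0, 9/2, 0, -81/40, …
L₀ from L_f via x↦r, Dx↦r'^{-1}Dx.
h=∫h₀ ⇒ L = L₀·Dx.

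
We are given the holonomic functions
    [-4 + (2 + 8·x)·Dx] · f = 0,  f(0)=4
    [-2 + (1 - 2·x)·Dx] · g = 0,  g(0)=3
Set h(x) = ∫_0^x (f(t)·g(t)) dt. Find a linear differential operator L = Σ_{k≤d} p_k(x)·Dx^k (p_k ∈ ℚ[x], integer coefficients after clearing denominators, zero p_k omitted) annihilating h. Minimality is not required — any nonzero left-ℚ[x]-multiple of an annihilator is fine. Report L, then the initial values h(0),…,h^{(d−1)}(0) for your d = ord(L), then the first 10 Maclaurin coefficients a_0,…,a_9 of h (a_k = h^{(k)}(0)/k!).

L = (4 + 4·x)·Dx + (-1 - 2·x + 8·x^2)·Dx^2  (order 2).
h: a_k = 0, 12, 24, 24, 48, 264/5, 144, 720/7, 576, -120, …
ICs: h(0) = 0, h′(0) = 12.

f: a_k = 4, 8, -8, 16, -40, 112, -336, 1056, -3432, 11440, …
g: a_k = 3, 6, 12, 24, 48, 96, 192, 384, 768, 1536, …
h₀=f·g: eliminate ⇒ L₀, order ≤ 1·1.
∫: right-multiply L₀ by Dx.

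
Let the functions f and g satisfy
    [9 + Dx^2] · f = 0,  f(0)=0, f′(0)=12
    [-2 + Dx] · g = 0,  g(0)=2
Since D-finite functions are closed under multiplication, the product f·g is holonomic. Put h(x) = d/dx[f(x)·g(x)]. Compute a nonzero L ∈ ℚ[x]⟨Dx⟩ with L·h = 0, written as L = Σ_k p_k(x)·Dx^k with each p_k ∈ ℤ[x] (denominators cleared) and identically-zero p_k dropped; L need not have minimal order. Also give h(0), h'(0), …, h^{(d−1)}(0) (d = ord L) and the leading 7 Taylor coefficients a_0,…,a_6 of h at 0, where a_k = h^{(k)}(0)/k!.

L = 13 - 4·Dx + Dx^2  (order 2).
h: a_k = 24, 96, 36, -160, -199, -276/5, 1483/30, …
ICs: h(0) = 24, h′(0) = 96.

f: a_k = 0, 12, 0, -18, 0, 81/10, 0, …
g: a_k = 2, 4, 4, 8/3, 4/3, 8/15, 8/45, …
f·g: L₀ = L_f ⊗_s L_g, ord ≤ 2·1.
h=h₀': d/dx-closure on L₀ ⇒ L.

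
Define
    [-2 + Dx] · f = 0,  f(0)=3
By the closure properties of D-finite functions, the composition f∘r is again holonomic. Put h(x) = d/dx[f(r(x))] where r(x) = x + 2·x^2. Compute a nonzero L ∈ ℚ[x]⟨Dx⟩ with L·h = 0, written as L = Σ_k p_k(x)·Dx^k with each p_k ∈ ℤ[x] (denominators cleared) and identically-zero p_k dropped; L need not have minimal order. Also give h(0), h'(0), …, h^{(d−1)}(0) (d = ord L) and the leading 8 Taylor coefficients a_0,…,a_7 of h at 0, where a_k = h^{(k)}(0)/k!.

f: a_k = 3, 6, 6, 4, 2, 4/5, 4/15, 8/105, …
Substitute x→r, Dx→(1/r')Dx; clear ⇒ L₀.
Derive L from L₀ (diff closure).
L = (6 + 16·x + 32·x^2) + (-1 - 4·x)·Dx  (order 1).
h: a_k = 6, 36, 84, 200, 324, 2648/5, 10424/15, 31664/35, …
ICs: h(0) = 6.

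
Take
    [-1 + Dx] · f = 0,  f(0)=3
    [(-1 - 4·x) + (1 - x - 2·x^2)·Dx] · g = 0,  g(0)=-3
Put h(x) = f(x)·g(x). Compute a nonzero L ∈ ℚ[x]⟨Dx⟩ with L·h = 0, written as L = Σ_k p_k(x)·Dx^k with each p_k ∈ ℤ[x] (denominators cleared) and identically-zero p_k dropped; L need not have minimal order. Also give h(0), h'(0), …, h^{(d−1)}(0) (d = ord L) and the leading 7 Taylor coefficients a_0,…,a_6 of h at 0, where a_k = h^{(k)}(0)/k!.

f: a_k = 3, 3, 3/2, 1/2, 1/8, 1/40, 1/240, …
g: a_k = -3, -3, -9, -15, -33, -63, -129, …
Product ⇒ symmetric product L₀, ord ≤ 1.
L = (2 + 3·x - 2·x^2) + (-1 + x + 2·x^2)·Dx  (order 1).
h: a_k = -9, -18, -81/2, -78, -1275/8, -6309/20, -50737/80, …
ICs: h(0) = -9.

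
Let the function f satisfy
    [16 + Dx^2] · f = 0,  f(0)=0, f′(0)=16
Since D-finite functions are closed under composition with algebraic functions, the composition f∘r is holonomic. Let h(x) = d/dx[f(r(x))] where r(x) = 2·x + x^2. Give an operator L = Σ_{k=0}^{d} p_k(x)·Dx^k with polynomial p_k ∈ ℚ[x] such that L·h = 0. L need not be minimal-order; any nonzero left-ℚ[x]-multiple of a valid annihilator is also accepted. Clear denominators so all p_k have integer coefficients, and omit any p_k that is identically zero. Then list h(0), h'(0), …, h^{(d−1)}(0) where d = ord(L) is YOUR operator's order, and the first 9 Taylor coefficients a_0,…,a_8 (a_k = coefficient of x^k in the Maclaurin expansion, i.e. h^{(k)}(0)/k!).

f: a_k = 0, 16, 0, -128/3, 0, 512/15, 0, -4096/315, 0, …
h₀=f(r): pull back L_f along r ⇒ L₀.
Differentiate: ansatz ord ≤ ord L₀ ⇒ L.
L = (67 + 256·x + 384·x^2 + 256·x^3 + 64·x^4) + (-3 - 3·x)·Dx + (1 + 2·x + x^2)·Dx^2  (order 2).
h: a_k = 32, 32, -1024, -2048, 12544/3, 16128, 335872/45, -1605632/45, -19610624/315, …
ICs: h(0) = 32, h′(0) = 32.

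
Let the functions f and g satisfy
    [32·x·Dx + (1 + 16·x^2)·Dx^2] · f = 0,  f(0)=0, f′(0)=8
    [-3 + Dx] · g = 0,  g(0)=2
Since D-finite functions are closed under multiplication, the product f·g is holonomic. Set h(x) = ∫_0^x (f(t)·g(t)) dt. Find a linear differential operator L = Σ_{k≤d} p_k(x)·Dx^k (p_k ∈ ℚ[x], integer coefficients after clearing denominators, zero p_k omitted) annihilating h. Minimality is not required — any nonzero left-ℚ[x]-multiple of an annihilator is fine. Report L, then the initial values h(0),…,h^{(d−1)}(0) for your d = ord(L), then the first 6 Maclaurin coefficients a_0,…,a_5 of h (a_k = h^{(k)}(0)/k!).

L = (9 - 96·x + 144·x^2)·Dx + (-6 + 32·x - 96·x^2)·Dx^2 + (1 + 16·x^2)·Dx^3  (order 3).
h: a_k = 0, 0, 8, 16, -10/3, -184/5, …
ICs: h(0) = 0, h′(0) = 0, h′′(0) = 16.

f: a_k = 0, 8, 0, -128/3, 0, 2048/5, …
g: a_k = 2, 6, 9, 9, 27/4, 81/20, …
f·g: L₀ = L_f ⊗_s L_g, ord ≤ 2·1.
h=∫h₀ ⇒ L = L₀·Dx.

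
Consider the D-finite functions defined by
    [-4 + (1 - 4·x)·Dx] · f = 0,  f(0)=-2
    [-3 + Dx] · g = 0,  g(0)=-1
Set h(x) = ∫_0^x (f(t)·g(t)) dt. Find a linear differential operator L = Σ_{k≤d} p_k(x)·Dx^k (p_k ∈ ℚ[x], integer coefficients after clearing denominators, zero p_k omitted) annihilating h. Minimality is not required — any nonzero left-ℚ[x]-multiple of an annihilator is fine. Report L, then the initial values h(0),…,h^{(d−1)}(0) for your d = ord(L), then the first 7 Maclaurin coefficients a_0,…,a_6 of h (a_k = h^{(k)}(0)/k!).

L = (7 - 12·x)·Dx + (-1 + 4·x)·Dx^2  (order 2).
h: a_k = 0, 2, 7, 65/3, 269/4, 4331/20, 86701/120, …
ICs: h(0) = 0, h′(0) = 2.

f: a_k = -2, -8, -32, -128, -512, -2048, -8192, …
g: a_k = -1, -3, -9/2, -9/2, -27/8, -81/40, -81/80, …
L₀ := L_f ⊗_s L_g (sym. prod.), ord ≤ 1.
h=∫₀ˣh₀: take L = L₀·Dx.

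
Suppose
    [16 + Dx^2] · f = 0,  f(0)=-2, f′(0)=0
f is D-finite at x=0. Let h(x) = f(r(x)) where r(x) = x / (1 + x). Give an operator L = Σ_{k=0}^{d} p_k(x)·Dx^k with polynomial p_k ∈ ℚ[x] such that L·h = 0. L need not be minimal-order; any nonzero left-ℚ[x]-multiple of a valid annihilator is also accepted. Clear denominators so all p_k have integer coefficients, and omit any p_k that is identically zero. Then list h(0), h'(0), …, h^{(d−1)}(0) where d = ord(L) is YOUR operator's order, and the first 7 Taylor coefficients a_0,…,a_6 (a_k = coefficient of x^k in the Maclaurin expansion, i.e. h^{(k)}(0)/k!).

L = 16 + (2 + 6·x + 6·x^2 + 2·x^3)·Dx + (1 + 4·x + 6·x^2 + 4·x^3 + x^4)·Dx^2  (order 2).
h: a_k = -2, 0, 16, -32, 80/3, 64/3, -5488/45, …
ICs: h(0) = -2, h′(0) = 0.

f: a_k = -2, 0, 16, 0, -64/3, 0, 512/45, …
h₀=f(r): pull back L_f along r ⇒ L₀.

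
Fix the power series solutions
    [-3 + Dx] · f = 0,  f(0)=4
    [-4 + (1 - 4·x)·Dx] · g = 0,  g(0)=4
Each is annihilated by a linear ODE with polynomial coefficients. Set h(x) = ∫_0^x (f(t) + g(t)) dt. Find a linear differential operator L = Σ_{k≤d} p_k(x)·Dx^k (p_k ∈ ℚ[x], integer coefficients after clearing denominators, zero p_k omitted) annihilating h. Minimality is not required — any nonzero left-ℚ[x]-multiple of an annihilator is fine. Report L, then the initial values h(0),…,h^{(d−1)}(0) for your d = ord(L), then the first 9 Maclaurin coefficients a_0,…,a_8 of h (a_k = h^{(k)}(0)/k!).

L = (60 + 144·x)·Dx + (-23 - 72·x + 144·x^2)·Dx^2 + (1 + 8·x - 48·x^2)·Dx^3  (order 3).
h: a_k = 0, 8, 14, 82/3, 137/2, 415/2, 41041/60, 46823/20, 9175283/1120, …
ICs: h(0) = 0, h′(0) = 8, h′′(0) = 28.

f: a_k = 4, 12, 18, 18, 27/2, 81/10, 81/20, 243/140, 729/1120, …
g: a_k = 4, 16, 64, 256, 1024, 4096, 16384, 65536, 262144, …
Sum ⇒ L₀ = lclm(L_f,L_g) in ℚ(x)⟨Dx⟩.
h=∫₀ˣh₀: take L = L₀·Dx.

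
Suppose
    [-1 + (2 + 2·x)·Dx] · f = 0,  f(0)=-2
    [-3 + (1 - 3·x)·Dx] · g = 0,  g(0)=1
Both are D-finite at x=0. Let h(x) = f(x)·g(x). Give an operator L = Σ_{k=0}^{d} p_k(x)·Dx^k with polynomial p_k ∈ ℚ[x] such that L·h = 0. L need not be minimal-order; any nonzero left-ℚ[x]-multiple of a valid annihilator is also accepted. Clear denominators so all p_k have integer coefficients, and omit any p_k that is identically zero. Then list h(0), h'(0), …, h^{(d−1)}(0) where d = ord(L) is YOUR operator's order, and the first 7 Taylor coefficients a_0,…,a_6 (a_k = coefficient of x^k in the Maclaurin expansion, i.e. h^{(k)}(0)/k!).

f: a_k = -2, -1, 1/4, -1/8, 5/64, -7/128, 21/512, …
g: a_k = 1, 3, 9, 27, 81, 243, 729, …
L₀ := L_f ⊗_s L_g (sym. prod.), ord ≤ 1.
L = (7 + 3·x) + (-2 + 4·x + 6·x^2)·Dx  (order 1).
h: a_k = -2, -7, -83/4, -499/8, -11971/64, -71833/128, -861975/512, …
ICs: h(0) = -2.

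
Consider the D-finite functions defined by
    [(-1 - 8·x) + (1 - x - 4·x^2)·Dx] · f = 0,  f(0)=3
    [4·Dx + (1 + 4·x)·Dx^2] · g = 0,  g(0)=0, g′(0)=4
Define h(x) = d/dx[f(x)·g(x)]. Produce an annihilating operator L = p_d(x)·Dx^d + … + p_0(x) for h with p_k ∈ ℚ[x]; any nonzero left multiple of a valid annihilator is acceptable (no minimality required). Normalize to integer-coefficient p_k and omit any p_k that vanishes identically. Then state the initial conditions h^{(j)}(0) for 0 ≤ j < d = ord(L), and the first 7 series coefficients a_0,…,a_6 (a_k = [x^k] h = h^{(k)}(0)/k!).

L = (152 + 864·x + 2304·x^2) + (1 + 100·x + 960·x^2 + 1792·x^3)·Dx + (-3 - 25·x - 24·x^2 + 176·x^3 + 256·x^4)·Dx^2  (order 2).
h: a_k = 12, -24, 300, -560, 4372, -52008/5, 61500, …
ICs: h(0) = 12, h′(0) = -24.

f: a_k = 3, 3, 15, 27, 87, 195, 543, …
g: a_k = 0, 4, -8, 64/3, -64, 1024/5, -2048/3, …
h₀=f·g: eliminate ⇒ L₀, order ≤ 1·2.
h=h₀': d/dx-closure on L₀ ⇒ L.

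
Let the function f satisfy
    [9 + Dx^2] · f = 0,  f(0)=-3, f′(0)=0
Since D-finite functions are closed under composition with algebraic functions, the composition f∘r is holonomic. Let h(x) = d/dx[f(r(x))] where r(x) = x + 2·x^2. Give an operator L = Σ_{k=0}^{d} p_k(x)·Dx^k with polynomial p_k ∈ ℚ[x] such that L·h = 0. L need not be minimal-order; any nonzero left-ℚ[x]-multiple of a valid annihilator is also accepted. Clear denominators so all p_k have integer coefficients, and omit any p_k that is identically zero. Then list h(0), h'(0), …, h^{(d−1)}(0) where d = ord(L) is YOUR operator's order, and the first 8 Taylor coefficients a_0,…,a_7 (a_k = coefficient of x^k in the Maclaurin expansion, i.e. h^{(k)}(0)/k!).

f: a_k = -3, 0, 27/2, 0, -81/8, 0, 243/80, 0, …
L₀ from L_f via x↦r, Dx↦r'^{-1}Dx.
h₀' ⇒ L via d/dx closure of L₀.
L = (57 + 144·x + 864·x^2 + 2304·x^3 + 2304·x^4) + (-12 - 48·x)·Dx + (1 + 8·x + 16·x^2)·Dx^2  (order 2).
h: a_k = 0, 27, 162, 351/2, -405, -57591/40, -40257/20, 88533/560, …
ICs: h(0) = 0, h′(0) = 27.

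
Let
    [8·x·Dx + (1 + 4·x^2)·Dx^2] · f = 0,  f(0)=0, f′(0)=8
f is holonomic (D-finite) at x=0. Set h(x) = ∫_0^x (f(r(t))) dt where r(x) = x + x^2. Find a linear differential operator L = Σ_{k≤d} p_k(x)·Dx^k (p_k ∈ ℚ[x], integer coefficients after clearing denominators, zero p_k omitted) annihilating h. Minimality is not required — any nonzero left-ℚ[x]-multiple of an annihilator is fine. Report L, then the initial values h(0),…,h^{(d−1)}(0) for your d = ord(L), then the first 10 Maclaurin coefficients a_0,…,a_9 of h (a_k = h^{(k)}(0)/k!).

f: a_k = 0, 8, 0, -32/3, 0, 128/5, 0, -512/7, 0, 2048/9, …
L₀ from L_f via x↦r, Dx↦r'^{-1}Dx.
∫: right-multiply L₀ by Dx.
L = (-2 + 8·x + 32·x^2 + 48·x^3 + 24·x^4)·Dx^2 + (1 + 2·x + 4·x^2 + 16·x^3 + 20·x^4 + 8·x^5)·Dx^3  (order 3).
h: a_k = 0, 0, 4, 8/3, -8/3, -32/5, -16/15, 352/21, 160/7, -256/9, …
ICs: h(0) = 0, h′(0) = 0, h′′(0) = 8.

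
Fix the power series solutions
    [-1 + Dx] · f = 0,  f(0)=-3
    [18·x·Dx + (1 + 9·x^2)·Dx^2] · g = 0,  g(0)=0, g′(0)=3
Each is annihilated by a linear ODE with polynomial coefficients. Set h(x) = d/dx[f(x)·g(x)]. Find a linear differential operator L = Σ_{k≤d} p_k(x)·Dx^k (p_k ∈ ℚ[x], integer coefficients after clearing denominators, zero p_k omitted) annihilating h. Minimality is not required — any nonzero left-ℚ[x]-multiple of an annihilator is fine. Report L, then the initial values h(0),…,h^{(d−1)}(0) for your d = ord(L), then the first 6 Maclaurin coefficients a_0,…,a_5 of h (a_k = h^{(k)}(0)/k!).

L = (-17 - 36·x + 504·x^2 - 324·x^3 + 81·x^4) + (16 + 54·x - 522·x^2 + 486·x^3 - 162·x^4)·Dx + (1 - 18·x + 18·x^2 - 162·x^3 + 81·x^4)·Dx^2  (order 2).
h: a_k = -9, -18, 135/2, 102, -5307/8, -3393/4, …
ICs: h(0) = -9, h′(0) = -18.

f: a_k = -3, -3, -3/2, -1/2, -1/8, -1/40, …
g: a_k = 0, 3, 0, -9, 0, 243/5, …
Product ⇒ symmetric product L₀, ord ≤ 2.
h₀' ⇒ L via d/dx closure of L₀.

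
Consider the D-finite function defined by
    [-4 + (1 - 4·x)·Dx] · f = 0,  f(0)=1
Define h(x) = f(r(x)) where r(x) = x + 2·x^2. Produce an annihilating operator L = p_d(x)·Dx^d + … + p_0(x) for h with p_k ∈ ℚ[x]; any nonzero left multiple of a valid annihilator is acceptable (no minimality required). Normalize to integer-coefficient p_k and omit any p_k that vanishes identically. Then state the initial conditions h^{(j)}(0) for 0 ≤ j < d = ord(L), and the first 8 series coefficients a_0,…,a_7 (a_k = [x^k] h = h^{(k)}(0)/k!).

L = (4 + 16·x) + (-1 + 4·x + 8·x^2)·Dx  (order 1).
h: a_k = 1, 4, 24, 128, 704, 3840, 20992, 114688, …
ICs: h(0) = 1.

f: a_k = 1, 4, 16, 64, 256, 1024, 4096, 16384, …
Substitute x→r, Dx→(1/r')Dx; clear ⇒ L₀.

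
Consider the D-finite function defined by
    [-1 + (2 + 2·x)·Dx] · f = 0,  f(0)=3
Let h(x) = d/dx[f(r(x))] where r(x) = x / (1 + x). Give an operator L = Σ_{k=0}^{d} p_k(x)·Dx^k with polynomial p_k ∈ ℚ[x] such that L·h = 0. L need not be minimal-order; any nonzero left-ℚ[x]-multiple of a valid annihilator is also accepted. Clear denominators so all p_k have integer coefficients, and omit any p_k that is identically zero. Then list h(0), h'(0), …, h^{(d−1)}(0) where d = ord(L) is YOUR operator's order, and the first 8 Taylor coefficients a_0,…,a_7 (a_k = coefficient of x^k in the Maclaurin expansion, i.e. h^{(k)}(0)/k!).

f: a_k = 3, 3/2, -3/8, 3/16, -15/128, 21/256, -63/1024, 99/2048, …
Change of var in L_f (x↦r) gives L₀.
h₀' ⇒ L via d/dx closure of L₀.
L = (-5 - 8·x) + (-2 - 6·x - 4·x^2)·Dx  (order 1).
h: a_k = 3/2, -15/4, 117/16, -423/32, 5985/256, -21177/512, 151305/2048, -547383/4096, …
ICs: h(0) = 3/2.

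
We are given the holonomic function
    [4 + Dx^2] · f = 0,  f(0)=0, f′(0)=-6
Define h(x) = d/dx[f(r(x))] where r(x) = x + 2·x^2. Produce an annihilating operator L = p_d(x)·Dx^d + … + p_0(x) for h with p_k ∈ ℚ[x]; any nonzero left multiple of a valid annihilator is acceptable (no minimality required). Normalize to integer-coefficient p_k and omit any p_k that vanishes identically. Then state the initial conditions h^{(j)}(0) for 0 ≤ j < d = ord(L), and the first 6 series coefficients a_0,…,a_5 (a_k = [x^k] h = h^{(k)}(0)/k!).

f: a_k = 0, -6, 0, 4, 0, -4/5, …
L₀ from L_f via x↦r, Dx↦r'^{-1}Dx.
Differentiate: ansatz ord ≤ ord L₀ ⇒ L.
L = (52 + 64·x + 384·x^2 + 1024·x^3 + 1024·x^4) + (-12 - 48·x)·Dx + (1 + 8·x + 16·x^2)·Dx^2  (order 2).
h: a_k = -6, -24, 12, 96, 236, 144, …
ICs: h(0) = -6, h′(0) = -24.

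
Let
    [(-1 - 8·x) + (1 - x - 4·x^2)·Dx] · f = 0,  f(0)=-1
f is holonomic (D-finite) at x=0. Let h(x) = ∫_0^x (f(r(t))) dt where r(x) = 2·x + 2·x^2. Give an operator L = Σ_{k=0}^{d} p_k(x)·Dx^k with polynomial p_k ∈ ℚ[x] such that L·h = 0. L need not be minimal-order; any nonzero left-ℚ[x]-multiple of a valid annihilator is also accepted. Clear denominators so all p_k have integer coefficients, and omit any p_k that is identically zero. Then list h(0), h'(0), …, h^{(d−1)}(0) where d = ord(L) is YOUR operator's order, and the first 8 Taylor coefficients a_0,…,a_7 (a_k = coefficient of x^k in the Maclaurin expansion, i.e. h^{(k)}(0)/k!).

f: a_k = -1, -1, -5, -9, -29, -65, -181, -441, …
Substitute x→r, Dx→(1/r')Dx; clear ⇒ L₀.
h=∫h₀ ⇒ L = L₀·Dx.
L = (2 + 36·x + 96·x^2 + 64·x^3)·Dx + (-1 + 2·x + 18·x^2 + 32·x^3 + 16·x^4)·Dx^2  (order 2).
h: a_k = 0, -1, -1, -22/3, -28, -140, -692, -24840/7, …
ICs: h(0) = 0, h′(0) = -1.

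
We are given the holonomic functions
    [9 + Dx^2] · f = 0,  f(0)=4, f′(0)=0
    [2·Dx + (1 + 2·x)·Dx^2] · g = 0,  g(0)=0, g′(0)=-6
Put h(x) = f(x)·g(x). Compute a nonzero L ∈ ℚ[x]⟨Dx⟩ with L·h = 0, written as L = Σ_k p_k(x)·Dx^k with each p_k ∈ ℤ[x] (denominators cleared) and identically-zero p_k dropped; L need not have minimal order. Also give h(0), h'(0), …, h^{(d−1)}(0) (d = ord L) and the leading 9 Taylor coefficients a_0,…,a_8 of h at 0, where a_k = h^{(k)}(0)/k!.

f: a_k = 4, 0, -18, 0, 27/2, 0, -81/20, 0, 729/1120, …
g: a_k = 0, -6, 6, -8, 12, -96/5, 32, -384/7, 96, …
f·g: L₀ = L_f ⊗_s L_g, ord ≤ 2·2.
L = (63 + 1053·x + 3969·x^2 + 5832·x^3 + 2916·x^4) + (63 + 450·x + 972·x^2 + 648·x^3)·Dx + (25 + 270·x + 918·x^2 + 1296·x^3 + 648·x^4)·Dx^2 + (7 + 50·x + 108·x^2 + 72·x^3)·Dx^3 + (2 + 17·x + 53·x^2 + 72·x^3 + 36·x^4)·Dx^4  (order 4).
h: a_k = 0, -24, 24, 76, -60, -69/5, -7, 2973/70, -543/10, …
ICs: h(0) = 0, h′(0) = -24, h′′(0) = 48, h′′′(0) = 456.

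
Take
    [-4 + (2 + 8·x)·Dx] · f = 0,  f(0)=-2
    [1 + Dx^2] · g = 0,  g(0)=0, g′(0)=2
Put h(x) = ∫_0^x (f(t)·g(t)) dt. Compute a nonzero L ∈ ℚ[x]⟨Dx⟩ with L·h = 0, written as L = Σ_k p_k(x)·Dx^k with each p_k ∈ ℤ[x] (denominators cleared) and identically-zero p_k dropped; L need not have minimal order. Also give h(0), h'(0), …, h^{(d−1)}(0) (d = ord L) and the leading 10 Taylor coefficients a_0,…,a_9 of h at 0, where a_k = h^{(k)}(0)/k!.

L = (13 + 8·x + 16·x^2)·Dx + (-4 - 16·x)·Dx^2 + (1 + 8·x + 16·x^2)·Dx^3  (order 3).
h: a_k = 0, 0, -2, -8/3, 13/6, -44/15, 1159/180, -547/35, 83009/2016, -653603/5670, …
ICs: h(0) = 0, h′(0) = 0, h′′(0) = -4.

f: a_k = -2, -4, 4, -8, 20, -56, 168, -528, 1716, -5720, …
g: a_k = 0, 2, 0, -1/3, 0, 1/60, 0, -1/2520, 0, 1/181440, …
Product ⇒ symmetric product L₀, ord ≤ 2.
Integrate: L := L₀·Dx.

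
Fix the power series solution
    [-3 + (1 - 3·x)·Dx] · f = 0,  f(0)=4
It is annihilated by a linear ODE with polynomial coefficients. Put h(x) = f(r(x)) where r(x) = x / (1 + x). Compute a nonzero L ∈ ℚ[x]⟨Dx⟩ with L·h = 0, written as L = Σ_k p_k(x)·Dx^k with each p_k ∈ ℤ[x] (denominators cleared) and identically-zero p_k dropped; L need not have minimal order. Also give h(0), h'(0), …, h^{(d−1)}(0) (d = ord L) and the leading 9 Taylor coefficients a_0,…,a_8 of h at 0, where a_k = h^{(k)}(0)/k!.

L = 3 + (-1 + x + 2·x^2)·Dx  (order 1).
h: a_k = 4, 12, 24, 48, 96, 192, 384, 768, 1536, …
ICs: h(0) = 4.

f: a_k = 4, 12, 36, 108, 324, 972, 2916, 8748, 26244, …
Change of var in L_f (x↦r) gives L₀.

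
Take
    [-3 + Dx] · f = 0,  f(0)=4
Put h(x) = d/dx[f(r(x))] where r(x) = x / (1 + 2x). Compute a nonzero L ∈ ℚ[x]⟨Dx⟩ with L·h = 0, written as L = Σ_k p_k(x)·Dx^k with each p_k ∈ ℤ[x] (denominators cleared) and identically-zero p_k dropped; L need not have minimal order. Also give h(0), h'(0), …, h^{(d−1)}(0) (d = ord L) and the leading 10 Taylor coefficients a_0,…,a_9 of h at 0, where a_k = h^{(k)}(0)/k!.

f: a_k = 4, 12, 18, 18, 27/2, 81/10, 81/20, 243/140, 729/1120, 243/1120, …
Change of var in L_f (x↦r) gives L₀.
Derive L from L₀ (diff closure).
L = (-1 - 8·x) + (-1 - 4·x - 4·x^2)·Dx  (order 1).
h: a_k = 12, -12, -18, 102, -519/2, 4743/10, -12441/20, 45417/140, 1469691/1120, -6842211/1120, …
ICs: h(0) = 12.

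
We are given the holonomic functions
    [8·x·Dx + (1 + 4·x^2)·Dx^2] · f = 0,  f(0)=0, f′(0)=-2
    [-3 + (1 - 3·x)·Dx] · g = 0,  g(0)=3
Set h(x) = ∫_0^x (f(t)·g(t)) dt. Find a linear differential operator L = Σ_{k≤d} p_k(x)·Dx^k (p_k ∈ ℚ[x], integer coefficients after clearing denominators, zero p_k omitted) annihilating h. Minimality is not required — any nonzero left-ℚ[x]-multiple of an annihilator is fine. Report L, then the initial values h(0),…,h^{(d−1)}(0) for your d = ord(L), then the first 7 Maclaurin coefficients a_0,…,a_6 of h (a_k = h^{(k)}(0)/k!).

L = 24·x·Dx + (6 - 8·x + 48·x^2)·Dx^2 + (-1 + 3·x - 4·x^2 + 12·x^3)·Dx^3  (order 3).
h: a_k = 0, 0, -3, -6, -23/2, -138/5, -361/5, …
ICs: h(0) = 0, h′(0) = 0, h′′(0) = -6.

f: a_k = 0, -2, 0, 8/3, 0, -32/5, 0, …
g: a_k = 3, 9, 27, 81, 243, 729, 2187, …
Product ⇒ symmetric product L₀, ord ≤ 2.
Integrate: L := L₀·Dx.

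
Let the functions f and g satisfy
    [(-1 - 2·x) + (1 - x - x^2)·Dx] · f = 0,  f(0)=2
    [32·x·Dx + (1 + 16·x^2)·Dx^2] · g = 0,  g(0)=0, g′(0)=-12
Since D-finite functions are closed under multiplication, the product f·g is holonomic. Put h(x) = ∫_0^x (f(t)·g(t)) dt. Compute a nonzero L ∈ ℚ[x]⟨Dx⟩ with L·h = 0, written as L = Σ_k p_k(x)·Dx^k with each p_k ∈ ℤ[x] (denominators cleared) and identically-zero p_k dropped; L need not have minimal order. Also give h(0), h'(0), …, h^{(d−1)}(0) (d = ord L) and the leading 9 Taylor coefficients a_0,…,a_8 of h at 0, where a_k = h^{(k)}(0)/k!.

f: a_k = 2, 2, 4, 6, 10, 16, 26, 42, 68, …
g: a_k = 0, -12, 0, 64, 0, -3072/5, 0, 49152/7, 0, …
Sym-product of L_f,L_g gives L₀ (≤ ord 2).
h=∫₀ˣh₀: take L = L₀·Dx.
L = (2 + 32·x + 96·x^2)·Dx + (2 - 28·x + 64·x^2 + 96·x^3)·Dx^2 + (-1 + x - 15·x^2 + 16·x^3 + 16·x^4)·Dx^3  (order 3).
h: a_k = 0, 0, -12, -8, 20, 56/5, -2732/15, -5184/35, 52123/35, …
ICs: h(0) = 0, h′(0) = 0, h′′(0) = -24.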